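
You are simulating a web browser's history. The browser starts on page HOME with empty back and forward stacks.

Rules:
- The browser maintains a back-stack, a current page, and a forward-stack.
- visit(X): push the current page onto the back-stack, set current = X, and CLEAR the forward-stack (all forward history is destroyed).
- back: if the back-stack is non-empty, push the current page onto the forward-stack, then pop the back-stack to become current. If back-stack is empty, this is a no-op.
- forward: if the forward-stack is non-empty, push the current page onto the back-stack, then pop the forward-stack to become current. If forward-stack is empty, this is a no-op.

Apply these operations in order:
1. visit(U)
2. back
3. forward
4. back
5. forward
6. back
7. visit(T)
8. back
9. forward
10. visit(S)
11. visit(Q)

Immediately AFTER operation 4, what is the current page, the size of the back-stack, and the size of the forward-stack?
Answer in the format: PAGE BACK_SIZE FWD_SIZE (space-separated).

After 1 (visit(U)): cur=U back=1 fwd=0
After 2 (back): cur=HOME back=0 fwd=1
After 3 (forward): cur=U back=1 fwd=0
After 4 (back): cur=HOME back=0 fwd=1

HOME 0 1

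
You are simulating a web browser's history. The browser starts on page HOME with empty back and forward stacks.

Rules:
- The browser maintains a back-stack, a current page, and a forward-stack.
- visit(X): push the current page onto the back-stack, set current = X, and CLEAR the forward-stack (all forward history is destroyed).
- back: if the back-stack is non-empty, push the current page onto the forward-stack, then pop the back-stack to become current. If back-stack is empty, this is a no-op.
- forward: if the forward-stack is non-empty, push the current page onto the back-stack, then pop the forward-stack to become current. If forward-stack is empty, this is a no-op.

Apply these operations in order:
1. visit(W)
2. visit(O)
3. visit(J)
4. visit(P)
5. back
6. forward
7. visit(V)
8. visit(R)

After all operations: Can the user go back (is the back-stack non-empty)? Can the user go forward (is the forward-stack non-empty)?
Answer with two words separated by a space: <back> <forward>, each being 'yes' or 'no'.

After 1 (visit(W)): cur=W back=1 fwd=0
After 2 (visit(O)): cur=O back=2 fwd=0
After 3 (visit(J)): cur=J back=3 fwd=0
After 4 (visit(P)): cur=P back=4 fwd=0
After 5 (back): cur=J back=3 fwd=1
After 6 (forward): cur=P back=4 fwd=0
After 7 (visit(V)): cur=V back=5 fwd=0
After 8 (visit(R)): cur=R back=6 fwd=0

Answer: yes no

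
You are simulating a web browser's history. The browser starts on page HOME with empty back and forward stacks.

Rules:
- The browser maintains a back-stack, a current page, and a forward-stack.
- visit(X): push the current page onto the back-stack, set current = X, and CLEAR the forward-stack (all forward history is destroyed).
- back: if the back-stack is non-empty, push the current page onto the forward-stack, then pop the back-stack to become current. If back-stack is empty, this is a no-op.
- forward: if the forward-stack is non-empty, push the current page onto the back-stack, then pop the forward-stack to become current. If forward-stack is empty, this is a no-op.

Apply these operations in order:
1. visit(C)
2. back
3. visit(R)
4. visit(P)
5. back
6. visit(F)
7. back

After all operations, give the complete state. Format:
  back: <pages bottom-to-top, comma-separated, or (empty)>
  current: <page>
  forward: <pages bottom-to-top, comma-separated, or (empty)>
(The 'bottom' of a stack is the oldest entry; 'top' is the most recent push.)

After 1 (visit(C)): cur=C back=1 fwd=0
After 2 (back): cur=HOME back=0 fwd=1
After 3 (visit(R)): cur=R back=1 fwd=0
After 4 (visit(P)): cur=P back=2 fwd=0
After 5 (back): cur=R back=1 fwd=1
After 6 (visit(F)): cur=F back=2 fwd=0
After 7 (back): cur=R back=1 fwd=1

Answer: back: HOME
current: R
forward: F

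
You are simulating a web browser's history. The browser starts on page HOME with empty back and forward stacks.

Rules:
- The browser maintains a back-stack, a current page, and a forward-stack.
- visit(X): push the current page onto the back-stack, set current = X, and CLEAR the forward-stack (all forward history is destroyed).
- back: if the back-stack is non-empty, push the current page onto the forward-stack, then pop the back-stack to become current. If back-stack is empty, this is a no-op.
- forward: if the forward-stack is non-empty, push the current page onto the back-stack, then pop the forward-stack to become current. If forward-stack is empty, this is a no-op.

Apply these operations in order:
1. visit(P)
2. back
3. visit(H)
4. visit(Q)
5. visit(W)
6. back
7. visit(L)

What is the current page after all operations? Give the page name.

Answer: L

Derivation:
After 1 (visit(P)): cur=P back=1 fwd=0
After 2 (back): cur=HOME back=0 fwd=1
After 3 (visit(H)): cur=H back=1 fwd=0
After 4 (visit(Q)): cur=Q back=2 fwd=0
After 5 (visit(W)): cur=W back=3 fwd=0
After 6 (back): cur=Q back=2 fwd=1
After 7 (visit(L)): cur=L back=3 fwd=0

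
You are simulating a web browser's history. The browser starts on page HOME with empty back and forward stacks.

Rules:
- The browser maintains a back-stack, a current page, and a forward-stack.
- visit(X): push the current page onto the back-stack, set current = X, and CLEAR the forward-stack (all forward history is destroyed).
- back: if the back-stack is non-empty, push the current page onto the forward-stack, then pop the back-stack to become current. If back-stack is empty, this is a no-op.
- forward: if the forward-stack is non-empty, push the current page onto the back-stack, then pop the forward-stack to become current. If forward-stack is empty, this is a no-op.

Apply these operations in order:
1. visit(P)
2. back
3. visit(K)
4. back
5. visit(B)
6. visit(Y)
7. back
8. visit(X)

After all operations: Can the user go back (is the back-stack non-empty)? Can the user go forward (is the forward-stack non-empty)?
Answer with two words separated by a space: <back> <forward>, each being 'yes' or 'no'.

After 1 (visit(P)): cur=P back=1 fwd=0
After 2 (back): cur=HOME back=0 fwd=1
After 3 (visit(K)): cur=K back=1 fwd=0
After 4 (back): cur=HOME back=0 fwd=1
After 5 (visit(B)): cur=B back=1 fwd=0
After 6 (visit(Y)): cur=Y back=2 fwd=0
After 7 (back): cur=B back=1 fwd=1
After 8 (visit(X)): cur=X back=2 fwd=0

Answer: yes no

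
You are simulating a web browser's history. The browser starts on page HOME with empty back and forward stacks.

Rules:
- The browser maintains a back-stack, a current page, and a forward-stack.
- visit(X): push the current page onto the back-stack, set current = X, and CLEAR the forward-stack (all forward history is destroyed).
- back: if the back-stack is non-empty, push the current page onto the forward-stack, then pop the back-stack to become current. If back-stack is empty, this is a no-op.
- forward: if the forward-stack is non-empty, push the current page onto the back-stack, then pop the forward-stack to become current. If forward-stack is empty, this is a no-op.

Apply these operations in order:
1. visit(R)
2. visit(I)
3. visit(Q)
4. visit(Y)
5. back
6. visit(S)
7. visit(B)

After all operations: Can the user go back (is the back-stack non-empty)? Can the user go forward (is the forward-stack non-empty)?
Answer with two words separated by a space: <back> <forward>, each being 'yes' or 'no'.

After 1 (visit(R)): cur=R back=1 fwd=0
After 2 (visit(I)): cur=I back=2 fwd=0
After 3 (visit(Q)): cur=Q back=3 fwd=0
After 4 (visit(Y)): cur=Y back=4 fwd=0
After 5 (back): cur=Q back=3 fwd=1
After 6 (visit(S)): cur=S back=4 fwd=0
After 7 (visit(B)): cur=B back=5 fwd=0

Answer: yes no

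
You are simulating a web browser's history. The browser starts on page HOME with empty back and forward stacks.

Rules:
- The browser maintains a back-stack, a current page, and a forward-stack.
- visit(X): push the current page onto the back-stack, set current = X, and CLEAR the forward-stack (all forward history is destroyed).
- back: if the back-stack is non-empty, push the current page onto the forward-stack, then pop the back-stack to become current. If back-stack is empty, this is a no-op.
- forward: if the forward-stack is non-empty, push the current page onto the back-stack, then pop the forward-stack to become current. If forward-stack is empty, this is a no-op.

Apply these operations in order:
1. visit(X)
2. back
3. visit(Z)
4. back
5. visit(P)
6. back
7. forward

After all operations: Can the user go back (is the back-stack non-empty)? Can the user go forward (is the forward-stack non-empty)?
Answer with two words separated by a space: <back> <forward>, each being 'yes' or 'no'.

After 1 (visit(X)): cur=X back=1 fwd=0
After 2 (back): cur=HOME back=0 fwd=1
After 3 (visit(Z)): cur=Z back=1 fwd=0
After 4 (back): cur=HOME back=0 fwd=1
After 5 (visit(P)): cur=P back=1 fwd=0
After 6 (back): cur=HOME back=0 fwd=1
After 7 (forward): cur=P back=1 fwd=0

Answer: yes no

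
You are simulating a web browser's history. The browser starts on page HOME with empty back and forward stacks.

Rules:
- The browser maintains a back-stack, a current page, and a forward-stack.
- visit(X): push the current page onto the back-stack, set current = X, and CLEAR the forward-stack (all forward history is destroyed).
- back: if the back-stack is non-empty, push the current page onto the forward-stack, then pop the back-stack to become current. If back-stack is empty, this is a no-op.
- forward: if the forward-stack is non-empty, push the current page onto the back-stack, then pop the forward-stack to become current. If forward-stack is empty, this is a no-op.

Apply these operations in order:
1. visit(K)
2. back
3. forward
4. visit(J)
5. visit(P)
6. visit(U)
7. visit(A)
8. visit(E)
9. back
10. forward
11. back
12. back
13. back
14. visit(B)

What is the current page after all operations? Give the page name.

After 1 (visit(K)): cur=K back=1 fwd=0
After 2 (back): cur=HOME back=0 fwd=1
After 3 (forward): cur=K back=1 fwd=0
After 4 (visit(J)): cur=J back=2 fwd=0
After 5 (visit(P)): cur=P back=3 fwd=0
After 6 (visit(U)): cur=U back=4 fwd=0
After 7 (visit(A)): cur=A back=5 fwd=0
After 8 (visit(E)): cur=E back=6 fwd=0
After 9 (back): cur=A back=5 fwd=1
After 10 (forward): cur=E back=6 fwd=0
After 11 (back): cur=A back=5 fwd=1
After 12 (back): cur=U back=4 fwd=2
After 13 (back): cur=P back=3 fwd=3
After 14 (visit(B)): cur=B back=4 fwd=0

Answer: B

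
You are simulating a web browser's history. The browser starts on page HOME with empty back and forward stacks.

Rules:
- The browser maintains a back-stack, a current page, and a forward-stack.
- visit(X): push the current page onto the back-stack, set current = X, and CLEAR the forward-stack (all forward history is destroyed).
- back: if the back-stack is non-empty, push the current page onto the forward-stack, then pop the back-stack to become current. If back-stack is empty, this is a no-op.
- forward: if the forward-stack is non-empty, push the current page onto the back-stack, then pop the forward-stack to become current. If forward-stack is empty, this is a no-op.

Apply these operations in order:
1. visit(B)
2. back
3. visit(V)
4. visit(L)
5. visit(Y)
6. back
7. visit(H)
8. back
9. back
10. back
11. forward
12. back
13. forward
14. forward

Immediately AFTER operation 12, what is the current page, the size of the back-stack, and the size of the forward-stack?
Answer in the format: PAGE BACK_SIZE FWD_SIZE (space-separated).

After 1 (visit(B)): cur=B back=1 fwd=0
After 2 (back): cur=HOME back=0 fwd=1
After 3 (visit(V)): cur=V back=1 fwd=0
After 4 (visit(L)): cur=L back=2 fwd=0
After 5 (visit(Y)): cur=Y back=3 fwd=0
After 6 (back): cur=L back=2 fwd=1
After 7 (visit(H)): cur=H back=3 fwd=0
After 8 (back): cur=L back=2 fwd=1
After 9 (back): cur=V back=1 fwd=2
After 10 (back): cur=HOME back=0 fwd=3
After 11 (forward): cur=V back=1 fwd=2
After 12 (back): cur=HOME back=0 fwd=3

HOME 0 3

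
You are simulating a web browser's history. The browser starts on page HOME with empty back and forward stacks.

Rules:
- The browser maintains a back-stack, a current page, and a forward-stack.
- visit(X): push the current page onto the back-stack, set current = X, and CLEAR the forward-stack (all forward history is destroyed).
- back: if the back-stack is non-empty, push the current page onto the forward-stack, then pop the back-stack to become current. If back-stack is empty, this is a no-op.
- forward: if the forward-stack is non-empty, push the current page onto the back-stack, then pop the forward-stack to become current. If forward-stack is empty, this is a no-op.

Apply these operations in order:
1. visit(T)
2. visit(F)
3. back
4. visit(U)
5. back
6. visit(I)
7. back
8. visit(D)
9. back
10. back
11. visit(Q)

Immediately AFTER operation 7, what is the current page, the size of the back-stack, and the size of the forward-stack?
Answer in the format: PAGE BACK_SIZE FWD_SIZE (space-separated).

After 1 (visit(T)): cur=T back=1 fwd=0
After 2 (visit(F)): cur=F back=2 fwd=0
After 3 (back): cur=T back=1 fwd=1
After 4 (visit(U)): cur=U back=2 fwd=0
After 5 (back): cur=T back=1 fwd=1
After 6 (visit(I)): cur=I back=2 fwd=0
After 7 (back): cur=T back=1 fwd=1

T 1 1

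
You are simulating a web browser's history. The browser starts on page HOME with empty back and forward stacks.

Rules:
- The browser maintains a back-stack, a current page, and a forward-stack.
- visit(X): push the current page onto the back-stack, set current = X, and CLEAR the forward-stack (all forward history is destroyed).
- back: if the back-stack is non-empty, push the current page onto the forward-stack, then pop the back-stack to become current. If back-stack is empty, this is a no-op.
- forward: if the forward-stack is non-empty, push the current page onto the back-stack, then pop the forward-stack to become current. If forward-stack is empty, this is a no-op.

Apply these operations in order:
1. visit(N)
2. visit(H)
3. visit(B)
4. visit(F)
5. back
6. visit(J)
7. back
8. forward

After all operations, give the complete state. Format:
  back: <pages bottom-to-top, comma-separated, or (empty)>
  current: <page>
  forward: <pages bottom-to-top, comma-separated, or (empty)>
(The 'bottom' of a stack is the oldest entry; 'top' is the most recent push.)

After 1 (visit(N)): cur=N back=1 fwd=0
After 2 (visit(H)): cur=H back=2 fwd=0
After 3 (visit(B)): cur=B back=3 fwd=0
After 4 (visit(F)): cur=F back=4 fwd=0
After 5 (back): cur=B back=3 fwd=1
After 6 (visit(J)): cur=J back=4 fwd=0
After 7 (back): cur=B back=3 fwd=1
After 8 (forward): cur=J back=4 fwd=0

Answer: back: HOME,N,H,B
current: J
forward: (empty)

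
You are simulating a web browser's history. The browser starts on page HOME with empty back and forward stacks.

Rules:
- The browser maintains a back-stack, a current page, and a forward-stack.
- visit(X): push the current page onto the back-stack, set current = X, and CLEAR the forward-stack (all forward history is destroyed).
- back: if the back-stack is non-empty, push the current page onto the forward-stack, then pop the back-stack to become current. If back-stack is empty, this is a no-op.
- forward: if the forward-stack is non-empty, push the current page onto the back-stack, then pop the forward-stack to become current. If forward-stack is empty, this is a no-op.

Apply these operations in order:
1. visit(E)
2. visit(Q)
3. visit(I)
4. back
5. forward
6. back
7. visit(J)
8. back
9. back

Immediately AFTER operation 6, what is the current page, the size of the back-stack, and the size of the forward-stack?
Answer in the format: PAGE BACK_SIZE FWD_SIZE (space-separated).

After 1 (visit(E)): cur=E back=1 fwd=0
After 2 (visit(Q)): cur=Q back=2 fwd=0
After 3 (visit(I)): cur=I back=3 fwd=0
After 4 (back): cur=Q back=2 fwd=1
After 5 (forward): cur=I back=3 fwd=0
After 6 (back): cur=Q back=2 fwd=1

Q 2 1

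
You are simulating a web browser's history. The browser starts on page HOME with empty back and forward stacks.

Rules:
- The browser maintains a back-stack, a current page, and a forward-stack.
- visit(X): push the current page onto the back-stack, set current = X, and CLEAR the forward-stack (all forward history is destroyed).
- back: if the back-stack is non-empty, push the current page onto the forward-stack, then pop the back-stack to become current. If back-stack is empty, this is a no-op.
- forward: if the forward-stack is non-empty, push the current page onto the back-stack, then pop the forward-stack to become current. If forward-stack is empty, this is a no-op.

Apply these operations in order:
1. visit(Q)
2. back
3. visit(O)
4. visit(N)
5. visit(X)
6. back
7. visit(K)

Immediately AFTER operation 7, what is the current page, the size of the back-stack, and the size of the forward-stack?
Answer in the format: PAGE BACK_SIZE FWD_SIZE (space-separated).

After 1 (visit(Q)): cur=Q back=1 fwd=0
After 2 (back): cur=HOME back=0 fwd=1
After 3 (visit(O)): cur=O back=1 fwd=0
After 4 (visit(N)): cur=N back=2 fwd=0
After 5 (visit(X)): cur=X back=3 fwd=0
After 6 (back): cur=N back=2 fwd=1
After 7 (visit(K)): cur=K back=3 fwd=0

K 3 0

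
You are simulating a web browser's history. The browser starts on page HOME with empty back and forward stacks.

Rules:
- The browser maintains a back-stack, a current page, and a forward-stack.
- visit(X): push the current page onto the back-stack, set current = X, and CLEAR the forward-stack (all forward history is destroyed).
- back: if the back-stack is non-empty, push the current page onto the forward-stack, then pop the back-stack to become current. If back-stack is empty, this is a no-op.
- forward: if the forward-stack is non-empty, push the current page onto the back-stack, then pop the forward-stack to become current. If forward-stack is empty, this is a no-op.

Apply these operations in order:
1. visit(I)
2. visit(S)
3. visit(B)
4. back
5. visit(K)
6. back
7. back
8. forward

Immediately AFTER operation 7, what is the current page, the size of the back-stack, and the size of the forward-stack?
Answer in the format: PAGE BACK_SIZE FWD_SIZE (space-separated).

After 1 (visit(I)): cur=I back=1 fwd=0
After 2 (visit(S)): cur=S back=2 fwd=0
After 3 (visit(B)): cur=B back=3 fwd=0
After 4 (back): cur=S back=2 fwd=1
After 5 (visit(K)): cur=K back=3 fwd=0
After 6 (back): cur=S back=2 fwd=1
After 7 (back): cur=I back=1 fwd=2

I 1 2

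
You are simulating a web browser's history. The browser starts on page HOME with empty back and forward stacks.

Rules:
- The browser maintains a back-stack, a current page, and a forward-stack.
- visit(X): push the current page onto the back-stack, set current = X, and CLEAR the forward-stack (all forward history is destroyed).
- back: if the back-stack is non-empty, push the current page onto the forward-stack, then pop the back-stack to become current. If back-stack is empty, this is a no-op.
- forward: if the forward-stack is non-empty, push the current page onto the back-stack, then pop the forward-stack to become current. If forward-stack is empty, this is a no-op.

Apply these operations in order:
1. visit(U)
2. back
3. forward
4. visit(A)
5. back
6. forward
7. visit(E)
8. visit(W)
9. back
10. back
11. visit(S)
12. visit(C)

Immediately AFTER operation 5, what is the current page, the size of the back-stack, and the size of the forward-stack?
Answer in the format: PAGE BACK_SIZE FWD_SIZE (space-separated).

After 1 (visit(U)): cur=U back=1 fwd=0
After 2 (back): cur=HOME back=0 fwd=1
After 3 (forward): cur=U back=1 fwd=0
After 4 (visit(A)): cur=A back=2 fwd=0
After 5 (back): cur=U back=1 fwd=1

U 1 1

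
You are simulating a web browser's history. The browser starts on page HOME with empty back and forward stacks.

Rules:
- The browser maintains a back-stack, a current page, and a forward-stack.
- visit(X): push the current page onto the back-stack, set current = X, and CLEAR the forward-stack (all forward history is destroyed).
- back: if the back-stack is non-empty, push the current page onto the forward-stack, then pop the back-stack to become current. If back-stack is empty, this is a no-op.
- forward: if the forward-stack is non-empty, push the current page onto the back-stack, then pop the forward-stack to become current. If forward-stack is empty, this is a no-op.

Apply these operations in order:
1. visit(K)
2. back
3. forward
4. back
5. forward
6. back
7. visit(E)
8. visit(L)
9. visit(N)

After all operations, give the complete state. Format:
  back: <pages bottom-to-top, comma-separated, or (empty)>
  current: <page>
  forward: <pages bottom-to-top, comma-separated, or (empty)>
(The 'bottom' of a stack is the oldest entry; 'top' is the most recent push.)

Answer: back: HOME,E,L
current: N
forward: (empty)

Derivation:
After 1 (visit(K)): cur=K back=1 fwd=0
After 2 (back): cur=HOME back=0 fwd=1
After 3 (forward): cur=K back=1 fwd=0
After 4 (back): cur=HOME back=0 fwd=1
After 5 (forward): cur=K back=1 fwd=0
After 6 (back): cur=HOME back=0 fwd=1
After 7 (visit(E)): cur=E back=1 fwd=0
After 8 (visit(L)): cur=L back=2 fwd=0
After 9 (visit(N)): cur=N back=3 fwd=0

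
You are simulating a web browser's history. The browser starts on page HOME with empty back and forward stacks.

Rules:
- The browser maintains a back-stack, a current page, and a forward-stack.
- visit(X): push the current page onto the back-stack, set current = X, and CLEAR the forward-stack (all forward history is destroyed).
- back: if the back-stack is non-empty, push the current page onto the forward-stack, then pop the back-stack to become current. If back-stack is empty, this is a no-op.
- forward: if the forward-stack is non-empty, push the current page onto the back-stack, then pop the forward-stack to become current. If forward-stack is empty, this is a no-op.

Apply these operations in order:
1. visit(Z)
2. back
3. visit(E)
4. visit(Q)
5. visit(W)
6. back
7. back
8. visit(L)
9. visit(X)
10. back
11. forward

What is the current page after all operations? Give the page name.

Answer: X

Derivation:
After 1 (visit(Z)): cur=Z back=1 fwd=0
After 2 (back): cur=HOME back=0 fwd=1
After 3 (visit(E)): cur=E back=1 fwd=0
After 4 (visit(Q)): cur=Q back=2 fwd=0
After 5 (visit(W)): cur=W back=3 fwd=0
After 6 (back): cur=Q back=2 fwd=1
After 7 (back): cur=E back=1 fwd=2
After 8 (visit(L)): cur=L back=2 fwd=0
After 9 (visit(X)): cur=X back=3 fwd=0
After 10 (back): cur=L back=2 fwd=1
After 11 (forward): cur=X back=3 fwd=0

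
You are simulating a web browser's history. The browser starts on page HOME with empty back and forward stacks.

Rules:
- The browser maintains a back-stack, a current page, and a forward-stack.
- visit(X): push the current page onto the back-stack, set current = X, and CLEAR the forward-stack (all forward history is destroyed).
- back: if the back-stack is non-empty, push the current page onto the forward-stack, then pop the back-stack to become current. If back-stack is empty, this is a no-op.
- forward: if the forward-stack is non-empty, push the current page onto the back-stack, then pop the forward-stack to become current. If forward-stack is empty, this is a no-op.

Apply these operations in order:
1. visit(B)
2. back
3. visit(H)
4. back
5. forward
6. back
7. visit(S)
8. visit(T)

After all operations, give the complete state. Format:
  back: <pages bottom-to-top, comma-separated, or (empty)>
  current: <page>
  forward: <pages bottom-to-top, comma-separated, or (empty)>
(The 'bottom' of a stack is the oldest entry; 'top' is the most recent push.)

After 1 (visit(B)): cur=B back=1 fwd=0
After 2 (back): cur=HOME back=0 fwd=1
After 3 (visit(H)): cur=H back=1 fwd=0
After 4 (back): cur=HOME back=0 fwd=1
After 5 (forward): cur=H back=1 fwd=0
After 6 (back): cur=HOME back=0 fwd=1
After 7 (visit(S)): cur=S back=1 fwd=0
After 8 (visit(T)): cur=T back=2 fwd=0

Answer: back: HOME,S
current: T
forward: (empty)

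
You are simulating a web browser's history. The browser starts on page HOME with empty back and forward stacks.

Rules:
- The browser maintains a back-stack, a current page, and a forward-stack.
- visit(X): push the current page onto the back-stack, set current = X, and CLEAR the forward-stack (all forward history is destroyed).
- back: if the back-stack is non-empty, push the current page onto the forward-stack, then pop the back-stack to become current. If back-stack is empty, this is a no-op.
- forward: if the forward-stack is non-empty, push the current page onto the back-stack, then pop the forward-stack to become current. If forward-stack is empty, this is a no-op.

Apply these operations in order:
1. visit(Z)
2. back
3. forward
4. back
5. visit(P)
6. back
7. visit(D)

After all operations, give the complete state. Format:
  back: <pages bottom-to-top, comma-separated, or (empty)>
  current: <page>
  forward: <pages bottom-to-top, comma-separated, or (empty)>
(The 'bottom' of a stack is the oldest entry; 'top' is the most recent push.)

After 1 (visit(Z)): cur=Z back=1 fwd=0
After 2 (back): cur=HOME back=0 fwd=1
After 3 (forward): cur=Z back=1 fwd=0
After 4 (back): cur=HOME back=0 fwd=1
After 5 (visit(P)): cur=P back=1 fwd=0
After 6 (back): cur=HOME back=0 fwd=1
After 7 (visit(D)): cur=D back=1 fwd=0

Answer: back: HOME
current: D
forward: (empty)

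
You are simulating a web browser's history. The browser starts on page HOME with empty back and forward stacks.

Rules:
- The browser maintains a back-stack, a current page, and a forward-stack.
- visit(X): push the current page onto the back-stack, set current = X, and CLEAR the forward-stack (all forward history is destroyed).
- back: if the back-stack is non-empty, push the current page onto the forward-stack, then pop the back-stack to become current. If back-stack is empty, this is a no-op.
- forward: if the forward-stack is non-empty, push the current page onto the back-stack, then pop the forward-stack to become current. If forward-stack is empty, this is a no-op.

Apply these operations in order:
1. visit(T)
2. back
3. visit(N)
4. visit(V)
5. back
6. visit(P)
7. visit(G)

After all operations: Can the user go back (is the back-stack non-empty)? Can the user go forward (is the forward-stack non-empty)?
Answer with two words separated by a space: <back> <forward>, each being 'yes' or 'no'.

After 1 (visit(T)): cur=T back=1 fwd=0
After 2 (back): cur=HOME back=0 fwd=1
After 3 (visit(N)): cur=N back=1 fwd=0
After 4 (visit(V)): cur=V back=2 fwd=0
After 5 (back): cur=N back=1 fwd=1
After 6 (visit(P)): cur=P back=2 fwd=0
After 7 (visit(G)): cur=G back=3 fwd=0

Answer: yes no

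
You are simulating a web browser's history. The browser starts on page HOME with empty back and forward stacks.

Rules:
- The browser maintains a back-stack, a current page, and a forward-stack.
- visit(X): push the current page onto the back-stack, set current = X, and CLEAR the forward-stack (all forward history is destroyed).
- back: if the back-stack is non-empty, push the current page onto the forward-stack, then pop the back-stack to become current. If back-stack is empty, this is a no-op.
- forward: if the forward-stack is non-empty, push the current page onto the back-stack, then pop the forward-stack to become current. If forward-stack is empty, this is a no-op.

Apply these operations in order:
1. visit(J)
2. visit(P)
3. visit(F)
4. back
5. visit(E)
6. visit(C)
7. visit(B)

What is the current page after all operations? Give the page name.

After 1 (visit(J)): cur=J back=1 fwd=0
After 2 (visit(P)): cur=P back=2 fwd=0
After 3 (visit(F)): cur=F back=3 fwd=0
After 4 (back): cur=P back=2 fwd=1
After 5 (visit(E)): cur=E back=3 fwd=0
After 6 (visit(C)): cur=C back=4 fwd=0
After 7 (visit(B)): cur=B back=5 fwd=0

Answer: B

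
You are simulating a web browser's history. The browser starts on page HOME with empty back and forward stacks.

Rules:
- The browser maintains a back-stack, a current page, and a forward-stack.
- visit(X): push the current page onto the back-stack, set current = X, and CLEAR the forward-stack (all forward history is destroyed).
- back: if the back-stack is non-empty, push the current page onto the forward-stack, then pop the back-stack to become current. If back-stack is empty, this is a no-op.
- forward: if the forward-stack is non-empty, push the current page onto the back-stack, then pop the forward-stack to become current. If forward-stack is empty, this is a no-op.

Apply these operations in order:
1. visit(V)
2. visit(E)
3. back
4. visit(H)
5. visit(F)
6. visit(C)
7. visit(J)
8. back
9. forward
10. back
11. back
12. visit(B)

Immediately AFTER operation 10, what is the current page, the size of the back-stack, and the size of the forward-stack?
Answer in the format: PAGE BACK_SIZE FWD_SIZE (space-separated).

After 1 (visit(V)): cur=V back=1 fwd=0
After 2 (visit(E)): cur=E back=2 fwd=0
After 3 (back): cur=V back=1 fwd=1
After 4 (visit(H)): cur=H back=2 fwd=0
After 5 (visit(F)): cur=F back=3 fwd=0
After 6 (visit(C)): cur=C back=4 fwd=0
After 7 (visit(J)): cur=J back=5 fwd=0
After 8 (back): cur=C back=4 fwd=1
After 9 (forward): cur=J back=5 fwd=0
After 10 (back): cur=C back=4 fwd=1

C 4 1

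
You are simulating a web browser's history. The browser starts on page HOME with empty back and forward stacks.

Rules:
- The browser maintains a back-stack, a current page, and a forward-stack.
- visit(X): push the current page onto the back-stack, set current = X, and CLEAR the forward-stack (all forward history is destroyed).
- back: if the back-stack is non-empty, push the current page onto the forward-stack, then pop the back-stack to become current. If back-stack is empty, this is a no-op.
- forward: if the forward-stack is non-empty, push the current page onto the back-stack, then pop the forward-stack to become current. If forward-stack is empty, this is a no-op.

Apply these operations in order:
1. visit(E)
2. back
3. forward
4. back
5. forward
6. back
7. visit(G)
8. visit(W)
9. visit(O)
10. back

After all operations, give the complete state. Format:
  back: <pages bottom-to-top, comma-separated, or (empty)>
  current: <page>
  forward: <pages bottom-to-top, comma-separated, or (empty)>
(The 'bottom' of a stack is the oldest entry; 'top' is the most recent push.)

After 1 (visit(E)): cur=E back=1 fwd=0
After 2 (back): cur=HOME back=0 fwd=1
After 3 (forward): cur=E back=1 fwd=0
After 4 (back): cur=HOME back=0 fwd=1
After 5 (forward): cur=E back=1 fwd=0
After 6 (back): cur=HOME back=0 fwd=1
After 7 (visit(G)): cur=G back=1 fwd=0
After 8 (visit(W)): cur=W back=2 fwd=0
After 9 (visit(O)): cur=O back=3 fwd=0
After 10 (back): cur=W back=2 fwd=1

Answer: back: HOME,G
current: W
forward: O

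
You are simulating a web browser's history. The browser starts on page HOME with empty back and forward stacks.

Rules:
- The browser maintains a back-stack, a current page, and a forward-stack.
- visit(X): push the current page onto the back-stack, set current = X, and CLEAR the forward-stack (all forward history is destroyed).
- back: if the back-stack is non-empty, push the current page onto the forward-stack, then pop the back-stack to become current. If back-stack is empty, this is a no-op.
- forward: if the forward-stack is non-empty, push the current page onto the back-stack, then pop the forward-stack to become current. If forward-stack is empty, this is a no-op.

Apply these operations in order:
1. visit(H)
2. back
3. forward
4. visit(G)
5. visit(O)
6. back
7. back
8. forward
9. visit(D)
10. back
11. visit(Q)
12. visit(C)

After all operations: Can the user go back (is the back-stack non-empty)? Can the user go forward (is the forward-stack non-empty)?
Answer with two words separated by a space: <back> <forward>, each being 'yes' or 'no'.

Answer: yes no

Derivation:
After 1 (visit(H)): cur=H back=1 fwd=0
After 2 (back): cur=HOME back=0 fwd=1
After 3 (forward): cur=H back=1 fwd=0
After 4 (visit(G)): cur=G back=2 fwd=0
After 5 (visit(O)): cur=O back=3 fwd=0
After 6 (back): cur=G back=2 fwd=1
After 7 (back): cur=H back=1 fwd=2
After 8 (forward): cur=G back=2 fwd=1
After 9 (visit(D)): cur=D back=3 fwd=0
After 10 (back): cur=G back=2 fwd=1
After 11 (visit(Q)): cur=Q back=3 fwd=0
After 12 (visit(C)): cur=C back=4 fwd=0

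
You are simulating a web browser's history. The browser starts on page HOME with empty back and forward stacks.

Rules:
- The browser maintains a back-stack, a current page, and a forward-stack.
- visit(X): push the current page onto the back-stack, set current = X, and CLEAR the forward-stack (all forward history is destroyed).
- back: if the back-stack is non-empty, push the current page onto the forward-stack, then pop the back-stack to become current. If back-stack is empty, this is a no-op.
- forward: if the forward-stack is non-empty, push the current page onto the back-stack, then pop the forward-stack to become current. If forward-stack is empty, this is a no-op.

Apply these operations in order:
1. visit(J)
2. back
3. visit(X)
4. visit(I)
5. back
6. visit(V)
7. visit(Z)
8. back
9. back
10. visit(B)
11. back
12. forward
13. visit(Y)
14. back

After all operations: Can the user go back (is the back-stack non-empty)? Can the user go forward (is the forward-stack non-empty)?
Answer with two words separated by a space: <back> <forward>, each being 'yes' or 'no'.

Answer: yes yes

Derivation:
After 1 (visit(J)): cur=J back=1 fwd=0
After 2 (back): cur=HOME back=0 fwd=1
After 3 (visit(X)): cur=X back=1 fwd=0
After 4 (visit(I)): cur=I back=2 fwd=0
After 5 (back): cur=X back=1 fwd=1
After 6 (visit(V)): cur=V back=2 fwd=0
After 7 (visit(Z)): cur=Z back=3 fwd=0
After 8 (back): cur=V back=2 fwd=1
After 9 (back): cur=X back=1 fwd=2
After 10 (visit(B)): cur=B back=2 fwd=0
After 11 (back): cur=X back=1 fwd=1
After 12 (forward): cur=B back=2 fwd=0
After 13 (visit(Y)): cur=Y back=3 fwd=0
After 14 (back): cur=B back=2 fwd=1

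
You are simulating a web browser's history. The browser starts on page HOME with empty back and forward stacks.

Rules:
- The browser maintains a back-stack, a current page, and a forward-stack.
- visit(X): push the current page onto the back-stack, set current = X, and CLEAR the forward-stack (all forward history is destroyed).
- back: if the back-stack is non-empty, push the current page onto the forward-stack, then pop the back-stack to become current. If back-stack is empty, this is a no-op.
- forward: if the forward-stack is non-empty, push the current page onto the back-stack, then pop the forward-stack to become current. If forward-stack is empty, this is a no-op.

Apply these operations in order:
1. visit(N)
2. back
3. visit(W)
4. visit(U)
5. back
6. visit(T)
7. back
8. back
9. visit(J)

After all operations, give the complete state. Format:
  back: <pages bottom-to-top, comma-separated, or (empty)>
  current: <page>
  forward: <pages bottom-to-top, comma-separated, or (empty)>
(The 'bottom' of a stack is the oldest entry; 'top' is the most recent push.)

Answer: back: HOME
current: J
forward: (empty)

Derivation:
After 1 (visit(N)): cur=N back=1 fwd=0
After 2 (back): cur=HOME back=0 fwd=1
After 3 (visit(W)): cur=W back=1 fwd=0
After 4 (visit(U)): cur=U back=2 fwd=0
After 5 (back): cur=W back=1 fwd=1
After 6 (visit(T)): cur=T back=2 fwd=0
After 7 (back): cur=W back=1 fwd=1
After 8 (back): cur=HOME back=0 fwd=2
After 9 (visit(J)): cur=J back=1 fwd=0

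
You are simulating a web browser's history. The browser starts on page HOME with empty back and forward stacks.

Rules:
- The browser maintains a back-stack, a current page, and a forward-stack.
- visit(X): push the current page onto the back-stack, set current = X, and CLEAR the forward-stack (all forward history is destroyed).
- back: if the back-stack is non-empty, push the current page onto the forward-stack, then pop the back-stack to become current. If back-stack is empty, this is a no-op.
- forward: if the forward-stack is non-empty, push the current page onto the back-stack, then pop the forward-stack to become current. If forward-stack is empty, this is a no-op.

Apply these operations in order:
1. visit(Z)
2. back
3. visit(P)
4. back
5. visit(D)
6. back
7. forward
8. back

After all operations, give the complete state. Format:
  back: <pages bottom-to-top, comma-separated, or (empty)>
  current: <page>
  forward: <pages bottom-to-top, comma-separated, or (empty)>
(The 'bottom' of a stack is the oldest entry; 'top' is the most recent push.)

Answer: back: (empty)
current: HOME
forward: D

Derivation:
After 1 (visit(Z)): cur=Z back=1 fwd=0
After 2 (back): cur=HOME back=0 fwd=1
After 3 (visit(P)): cur=P back=1 fwd=0
After 4 (back): cur=HOME back=0 fwd=1
After 5 (visit(D)): cur=D back=1 fwd=0
After 6 (back): cur=HOME back=0 fwd=1
After 7 (forward): cur=D back=1 fwd=0
After 8 (back): cur=HOME back=0 fwd=1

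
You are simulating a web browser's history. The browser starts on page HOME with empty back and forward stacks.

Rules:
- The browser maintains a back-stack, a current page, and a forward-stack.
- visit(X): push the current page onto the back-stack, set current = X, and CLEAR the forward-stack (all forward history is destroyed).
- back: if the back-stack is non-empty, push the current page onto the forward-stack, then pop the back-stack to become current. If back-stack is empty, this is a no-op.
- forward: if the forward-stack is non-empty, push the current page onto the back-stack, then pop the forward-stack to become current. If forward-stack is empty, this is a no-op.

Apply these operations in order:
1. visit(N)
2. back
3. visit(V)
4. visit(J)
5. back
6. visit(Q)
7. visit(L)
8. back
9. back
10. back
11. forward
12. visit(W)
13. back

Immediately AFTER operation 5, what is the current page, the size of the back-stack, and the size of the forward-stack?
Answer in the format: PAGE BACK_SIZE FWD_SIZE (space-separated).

After 1 (visit(N)): cur=N back=1 fwd=0
After 2 (back): cur=HOME back=0 fwd=1
After 3 (visit(V)): cur=V back=1 fwd=0
After 4 (visit(J)): cur=J back=2 fwd=0
After 5 (back): cur=V back=1 fwd=1

V 1 1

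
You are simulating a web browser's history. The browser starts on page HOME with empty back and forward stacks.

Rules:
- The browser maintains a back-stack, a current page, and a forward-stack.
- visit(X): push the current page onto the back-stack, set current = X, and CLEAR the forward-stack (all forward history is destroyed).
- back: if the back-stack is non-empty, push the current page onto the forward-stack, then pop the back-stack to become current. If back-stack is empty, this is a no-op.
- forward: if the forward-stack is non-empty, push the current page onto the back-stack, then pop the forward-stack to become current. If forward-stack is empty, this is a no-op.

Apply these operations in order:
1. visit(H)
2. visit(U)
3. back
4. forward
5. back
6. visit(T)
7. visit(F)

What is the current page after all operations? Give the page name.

After 1 (visit(H)): cur=H back=1 fwd=0
After 2 (visit(U)): cur=U back=2 fwd=0
After 3 (back): cur=H back=1 fwd=1
After 4 (forward): cur=U back=2 fwd=0
After 5 (back): cur=H back=1 fwd=1
After 6 (visit(T)): cur=T back=2 fwd=0
After 7 (visit(F)): cur=F back=3 fwd=0

Answer: F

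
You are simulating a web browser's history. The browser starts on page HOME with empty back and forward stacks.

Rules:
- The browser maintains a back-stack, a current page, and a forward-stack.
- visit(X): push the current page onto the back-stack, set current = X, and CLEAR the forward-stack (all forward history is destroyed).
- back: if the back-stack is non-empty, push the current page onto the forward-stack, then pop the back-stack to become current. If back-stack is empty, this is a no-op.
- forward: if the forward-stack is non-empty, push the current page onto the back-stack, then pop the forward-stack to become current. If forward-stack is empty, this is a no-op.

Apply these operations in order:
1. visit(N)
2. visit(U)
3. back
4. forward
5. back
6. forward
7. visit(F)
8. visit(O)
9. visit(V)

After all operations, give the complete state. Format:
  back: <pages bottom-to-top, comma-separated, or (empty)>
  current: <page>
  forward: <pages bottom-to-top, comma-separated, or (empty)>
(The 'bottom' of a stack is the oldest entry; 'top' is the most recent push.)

After 1 (visit(N)): cur=N back=1 fwd=0
After 2 (visit(U)): cur=U back=2 fwd=0
After 3 (back): cur=N back=1 fwd=1
After 4 (forward): cur=U back=2 fwd=0
After 5 (back): cur=N back=1 fwd=1
After 6 (forward): cur=U back=2 fwd=0
After 7 (visit(F)): cur=F back=3 fwd=0
After 8 (visit(O)): cur=O back=4 fwd=0
After 9 (visit(V)): cur=V back=5 fwd=0

Answer: back: HOME,N,U,F,O
current: V
forward: (empty)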